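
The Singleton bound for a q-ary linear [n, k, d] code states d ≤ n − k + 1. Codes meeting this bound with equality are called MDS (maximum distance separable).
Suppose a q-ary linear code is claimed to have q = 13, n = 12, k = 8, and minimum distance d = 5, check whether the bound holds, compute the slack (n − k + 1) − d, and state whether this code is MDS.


Singleton RHS = n − k + 1 = 5, slack = 0, bound satisfied, MDS.

Singleton bound: d ≤ n − k + 1.
Here n = 12, k = 8, so n − k + 1 = 5.
Given d = 5, check d ≤ 5: YES.
Slack = (n − k + 1) − d = 0.
The code is MDS (slack = 0).
Description: the claimed parameters are [12, 8, 5]_13; such a code would be MDS (meets Singleton bound).


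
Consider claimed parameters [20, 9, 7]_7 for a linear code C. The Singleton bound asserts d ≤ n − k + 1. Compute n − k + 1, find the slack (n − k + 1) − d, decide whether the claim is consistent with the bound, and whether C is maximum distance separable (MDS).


Singleton RHS = n − k + 1 = 12, slack = 5, bound satisfied, not MDS.

Singleton bound: d ≤ n − k + 1.
Here n = 20, k = 9, so n − k + 1 = 12.
Given d = 7, check d ≤ 12: YES.
Slack = (n − k + 1) − d = 5.
The code is NOT MDS (slack = 5 > 0).
Description: the claimed parameters are [20, 9, 7]_7; such a code would be non-MDS.


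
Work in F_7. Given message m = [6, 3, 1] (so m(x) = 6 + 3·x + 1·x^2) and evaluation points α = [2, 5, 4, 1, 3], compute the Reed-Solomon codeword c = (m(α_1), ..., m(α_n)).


c = [2, 4, 6, 3, 3]

Message polynomial: m(x) = 6 + 3·x + 1·x^2 (mod 7).
For each evaluation point α_i, compute m(α_i) mod 7:
  α_1 = 2: Horner steps 1 → 5 → 2, so m(2) = 2.
  α_2 = 5: Horner steps 1 → 1 → 4, so m(5) = 4.
  α_3 = 4: Horner steps 1 → 0 → 6, so m(4) = 6.
  α_4 = 1: Horner steps 1 → 4 → 3, so m(1) = 3.
  α_5 = 3: Horner steps 1 → 6 → 3, so m(3) = 3.
Codeword c = [2, 4, 6, 3, 3] ∈ F_7^5.


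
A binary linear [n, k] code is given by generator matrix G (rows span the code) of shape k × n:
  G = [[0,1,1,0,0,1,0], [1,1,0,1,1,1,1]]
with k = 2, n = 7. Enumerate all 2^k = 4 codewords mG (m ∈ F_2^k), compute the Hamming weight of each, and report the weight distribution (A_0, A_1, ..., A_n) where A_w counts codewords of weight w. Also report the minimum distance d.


Weight distribution: A_0 = 1, A_3 = 1, A_5 = 1, A_6 = 1. Minimum distance d = 3.

Enumerate all 2^2 = 4 messages m ∈ F_2^2.
For each, compute codeword c = mG in F_2^7, then tally its weight.
  m = 00 → c = 0000000, weight = 0.
  m = 10 → c = 0110010, weight = 3.
  m = 01 → c = 1101111, weight = 6.
  m = 11 → c = 1011101, weight = 5.
Tally weights:
  weight 0: 1 codewords.
  weight 3: 1 codewords.
  weight 5: 1 codewords.
  weight 6: 1 codewords.
Minimum distance d = smallest w > 0 with A_w > 0 = 3.
Sanity: Σ A_w = 4 = 2^2 = 4 ✓.


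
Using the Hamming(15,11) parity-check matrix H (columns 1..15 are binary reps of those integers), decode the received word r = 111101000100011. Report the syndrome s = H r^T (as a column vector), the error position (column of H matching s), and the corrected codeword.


s = (1, 0, 0, 1)^T, error position = 9, corrected codeword c = 111101001100011

Compute s = H r^T mod 2 one row at a time:
  s_1 = 0 + 0 + 1 + 0 + 0 + 0 + 1 + 1 = 3 ≡ 1 (mod 2).
  s_2 = 1 + 0 + 1 + 0 + 0 + 0 + 1 + 1 = 4 ≡ 0 (mod 2).
  s_3 = 1 + 1 + 1 + 0 + 1 + 0 + 1 + 1 = 6 ≡ 0 (mod 2).
  s_4 = 1 + 1 + 0 + 0 + 0 + 0 + 0 + 1 = 3 ≡ 1 (mod 2).
s = (1, 0, 0, 1)^T — this equals column 9 of H (binary 1001), so error is at position 9.
Correct: flip bit 9 of r = 111101000100011 to get c = 111101001100011.


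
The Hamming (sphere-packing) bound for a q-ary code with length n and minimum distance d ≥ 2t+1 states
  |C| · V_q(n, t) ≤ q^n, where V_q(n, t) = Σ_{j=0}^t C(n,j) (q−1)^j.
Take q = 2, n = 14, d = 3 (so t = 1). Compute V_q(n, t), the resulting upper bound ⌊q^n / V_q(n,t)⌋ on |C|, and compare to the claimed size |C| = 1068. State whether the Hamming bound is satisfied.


V_q(n, t) = 15, q^n = 16384, Hamming bound = 1092, |C| = 1068 ≤ bound (satisfied).

Step 1: Compute V_q(n, t) = Σ_{j=0}^1 C(n, j) (q−1)^j.
  j = 0: C(14,0)·(1)^0 = 1·1 = 1.
  j = 1: C(14,1)·(1)^1 = 14·1 = 14.
  V_q(n, t) = 1 + 14 = 15.
Step 2: q^n = 2^14 = 16384.
Step 3: Hamming bound ⌊q^n / V_q(n,t)⌋ = ⌊16384/15⌋ = 1092.
Step 4: Compare |C| = 1068 to 1092: satisfied.
The claimed |C| lies below the Hamming bound.


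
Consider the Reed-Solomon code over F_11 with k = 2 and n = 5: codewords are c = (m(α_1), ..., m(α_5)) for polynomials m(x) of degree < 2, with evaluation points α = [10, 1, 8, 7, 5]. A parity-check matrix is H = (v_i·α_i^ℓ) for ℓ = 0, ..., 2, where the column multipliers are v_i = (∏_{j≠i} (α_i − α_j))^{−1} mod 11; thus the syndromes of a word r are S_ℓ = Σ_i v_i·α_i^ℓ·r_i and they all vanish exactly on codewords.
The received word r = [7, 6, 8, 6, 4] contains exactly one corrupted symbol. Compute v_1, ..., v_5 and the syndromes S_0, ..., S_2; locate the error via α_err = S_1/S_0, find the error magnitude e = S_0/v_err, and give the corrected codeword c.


S = (1, 7, 5), error at position 4, error magnitude e = 3, c = [7, 6, 8, 3, 4].

Step 1: column multipliers v_i = (∏_{j≠i}(α_i − α_j))^{−1} mod 11.
  i = 1 (α = 10): (10−1)(10−8)(10−7)(10−5) = 9·2·3·5 = 270 ≡ 6, so v_1 = 6^{−1} = 2 (mod 11).
  i = 2 (α = 1): (1−10)(1−8)(1−7)(1−5) = (−9)·(−7)·(−6)·(−4) = 1512 ≡ 5, so v_2 = 5^{−1} = 9 (mod 11).
  i = 3 (α = 8): (8−10)(8−1)(8−7)(8−5) = (−2)·7·1·3 = −42 ≡ 2, so v_3 = 2^{−1} = 6 (mod 11).
  i = 4 (α = 7): (7−10)(7−1)(7−8)(7−5) = (−3)·6·(−1)·2 = 36 ≡ 3, so v_4 = 3^{−1} = 4 (mod 11).
  i = 5 (α = 5): (5−10)(5−1)(5−8)(5−7) = (−5)·4·(−3)·(−2) = −120 ≡ 1, so v_5 = 1^{−1} = 1 (mod 11).
  v = [2, 9, 6, 4, 1].
Step 2: syndromes of r = [7, 6, 8, 6, 4] (all sums mod 11).
  S_0 = Σ v_i r_i = 2·7 + 9·6 + 6·8 + 4·6 + 1·4 = 144 ≡ 1.
  S_1 = Σ v_i α_i r_i = 2·10·7 + 9·1·6 + 6·8·8 + 4·7·6 + 1·5·4 = 766 ≡ 7.
  α_i^2 mod 11 = [1, 1, 9, 5, 3].
  S_2 = Σ v_i α_i^2 r_i = 2·1·7 + 9·1·6 + 6·9·8 + 4·5·6 + 1·3·4 = 632 ≡ 5.
  S = (1, 7, 5) ≠ 0, so r is not a codeword (an error is present).
Step 3: locate the error. For a single error e at position i, S_ℓ = v_i·e·α_i^ℓ, so α_err = S_1/S_0.
  S_0^{−1} = 1^{−1} = 1 (mod 11), so α_err = 7·1 = 7 ≡ 7 = α_4. Error position i = 4.
  Consistency check: S_2/S_1 = 5·8 = 40 ≡ 7 = α_err ✓ (single-error assumption holds).
Step 4: error magnitude e = S_0/v_4 = S_0·∏_{j≠4}(α_4 − α_j) = 1·3 = 3 ≡ 3 (mod 11).
Step 5: correct position 4: c_4 = r_4 − e = 6 − 3 ≡ 3 (mod 11). Hence c = [7, 6, 8, 3, 4].
  Check: interpolating c through the α_i gives m(x) = 1 + 5·x (degree < 2) with m(α_i) = c_i for every i, so c is indeed a codeword.


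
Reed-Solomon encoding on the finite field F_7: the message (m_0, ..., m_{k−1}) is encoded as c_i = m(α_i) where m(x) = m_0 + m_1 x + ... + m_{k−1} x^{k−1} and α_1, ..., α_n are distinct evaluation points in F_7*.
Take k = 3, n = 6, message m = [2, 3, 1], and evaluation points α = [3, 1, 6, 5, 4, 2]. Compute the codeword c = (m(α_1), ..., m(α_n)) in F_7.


c = [6, 6, 0, 0, 2, 5]

Message polynomial: m(x) = 2 + 3·x + 1·x^2 (mod 7).
For each evaluation point α_i, compute m(α_i) mod 7:
  α_1 = 3: Horner steps 1 → 6 → 6, so m(3) = 6.
  α_2 = 1: Horner steps 1 → 4 → 6, so m(1) = 6.
  α_3 = 6: Horner steps 1 → 2 → 0, so m(6) = 0.
  α_4 = 5: Horner steps 1 → 1 → 0, so m(5) = 0.
  α_5 = 4: Horner steps 1 → 0 → 2, so m(4) = 2.
  α_6 = 2: Horner steps 1 → 5 → 5, so m(2) = 5.
Codeword c = [6, 6, 0, 0, 2, 5] ∈ F_7^6.


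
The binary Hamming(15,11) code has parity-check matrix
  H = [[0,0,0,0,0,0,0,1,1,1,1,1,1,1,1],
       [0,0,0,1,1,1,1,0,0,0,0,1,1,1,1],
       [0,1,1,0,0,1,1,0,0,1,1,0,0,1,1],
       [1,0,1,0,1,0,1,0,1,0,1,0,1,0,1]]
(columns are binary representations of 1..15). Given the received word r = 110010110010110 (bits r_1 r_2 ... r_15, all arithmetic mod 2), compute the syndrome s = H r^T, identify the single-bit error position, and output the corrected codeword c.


s = (0, 0, 0, 1)^T, error position = 1, corrected codeword c = 010010110010110

Compute s = H r^T mod 2 one row at a time:
  s_1 = 1 + 0 + 0 + 1 + 0 + 1 + 1 + 0 = 4 ≡ 0 (mod 2).
  s_2 = 0 + 1 + 0 + 1 + 0 + 1 + 1 + 0 = 4 ≡ 0 (mod 2).
  s_3 = 1 + 0 + 0 + 1 + 0 + 1 + 1 + 0 = 4 ≡ 0 (mod 2).
  s_4 = 1 + 0 + 1 + 1 + 0 + 1 + 1 + 0 = 5 ≡ 1 (mod 2).
s = (0, 0, 0, 1)^T — this equals column 1 of H (binary 0001), so error is at position 1.
Correct: flip bit 1 of r = 110010110010110 to get c = 010010110010110.


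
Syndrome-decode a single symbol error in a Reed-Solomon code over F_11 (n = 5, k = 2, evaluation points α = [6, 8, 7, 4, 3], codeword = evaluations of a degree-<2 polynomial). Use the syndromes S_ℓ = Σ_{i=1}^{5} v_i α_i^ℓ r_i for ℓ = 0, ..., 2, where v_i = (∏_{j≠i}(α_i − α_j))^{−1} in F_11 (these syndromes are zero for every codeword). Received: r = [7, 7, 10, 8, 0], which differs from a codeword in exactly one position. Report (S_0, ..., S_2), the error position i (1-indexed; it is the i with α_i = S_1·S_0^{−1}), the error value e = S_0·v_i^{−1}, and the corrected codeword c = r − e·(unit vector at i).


S = (5, 8, 4), error at position 1, error magnitude e = 5, c = [2, 7, 10, 8, 0].

Step 1: column multipliers v_i = (∏_{j≠i}(α_i − α_j))^{−1} mod 11.
  i = 1 (α = 6): (6−8)(6−7)(6−4)(6−3) = (−2)·(−1)·2·3 = 12 ≡ 1, so v_1 = 1^{−1} = 1 (mod 11).
  i = 2 (α = 8): (8−6)(8−7)(8−4)(8−3) = 2·1·4·5 = 40 ≡ 7, so v_2 = 7^{−1} = 8 (mod 11).
  i = 3 (α = 7): (7−6)(7−8)(7−4)(7−3) = 1·(−1)·3·4 = −12 ≡ 10, so v_3 = 10^{−1} = 10 (mod 11).
  i = 4 (α = 4): (4−6)(4−8)(4−7)(4−3) = (−2)·(−4)·(−3)·1 = −24 ≡ 9, so v_4 = 9^{−1} = 5 (mod 11).
  i = 5 (α = 3): (3−6)(3−8)(3−7)(3−4) = (−3)·(−5)·(−4)·(−1) = 60 ≡ 5, so v_5 = 5^{−1} = 9 (mod 11).
  v = [1, 8, 10, 5, 9].
Step 2: syndromes of r = [7, 7, 10, 8, 0] (all sums mod 11).
  S_0 = Σ v_i r_i = 1·7 + 8·7 + 10·10 + 5·8 + 9·0 = 203 ≡ 5.
  S_1 = Σ v_i α_i r_i = 1·6·7 + 8·8·7 + 10·7·10 + 5·4·8 + 9·3·0 = 1350 ≡ 8.
  α_i^2 mod 11 = [3, 9, 5, 5, 9].
  S_2 = Σ v_i α_i^2 r_i = 1·3·7 + 8·9·7 + 10·5·10 + 5·5·8 + 9·9·0 = 1225 ≡ 4.
  S = (5, 8, 4) ≠ 0, so r is not a codeword (an error is present).
Step 3: locate the error. For a single error e at position i, S_ℓ = v_i·e·α_i^ℓ, so α_err = S_1/S_0.
  S_0^{−1} = 5^{−1} = 9 (mod 11), so α_err = 8·9 = 72 ≡ 6 = α_1. Error position i = 1.
  Consistency check: S_2/S_1 = 4·7 = 28 ≡ 6 = α_err ✓ (single-error assumption holds).
Step 4: error magnitude e = S_0/v_1 = S_0·∏_{j≠1}(α_1 − α_j) = 5·1 = 5 ≡ 5 (mod 11).
Step 5: correct position 1: c_1 = r_1 − e = 7 − 5 ≡ 2 (mod 11). Hence c = [2, 7, 10, 8, 0].
  Check: interpolating c through the α_i gives m(x) = 9 + 8·x (degree < 2) with m(α_i) = c_i for every i, so c is indeed a codeword.


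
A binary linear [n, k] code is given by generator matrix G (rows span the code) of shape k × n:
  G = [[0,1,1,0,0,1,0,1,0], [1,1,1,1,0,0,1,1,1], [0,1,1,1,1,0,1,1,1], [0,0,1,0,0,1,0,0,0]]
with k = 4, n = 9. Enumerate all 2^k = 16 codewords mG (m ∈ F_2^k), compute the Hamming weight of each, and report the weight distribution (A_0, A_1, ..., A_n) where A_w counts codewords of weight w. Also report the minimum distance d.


Weight distribution: A_0 = 1, A_2 = 3, A_4 = 3, A_5 = 4, A_6 = 1, A_7 = 4. Minimum distance d = 2.

Enumerate all 2^4 = 16 messages m ∈ F_2^4.
For each, compute codeword c = mG in F_2^9, then tally its weight.
  m = 0000 → c = 000000000, weight = 0.
  m = 1000 → c = 011001010, weight = 4.
  m = 0100 → c = 111100111, weight = 7.
  m = 1100 → c = 100101101, weight = 5.
  m = 0010 → c = 011110111, weight = 7.
  m = 1010 → c = 000111101, weight = 5.
  m = 0110 → c = 100010000, weight = 2.
  m = 1110 → c = 111011010, weight = 6.
  m = 0001 → c = 001001000, weight = 2.
  m = 1001 → c = 010000010, weight = 2.
  m = 0101 → c = 110101111, weight = 7.
  m = 1101 → c = 101100101, weight = 5.
  m = 0011 → c = 010111111, weight = 7.
  m = 1011 → c = 001110101, weight = 5.
  m = 0111 → c = 101011000, weight = 4.
  m = 1111 → c = 110010010, weight = 4.
Tally weights:
  weight 0: 1 codewords.
  weight 2: 3 codewords.
  weight 4: 3 codewords.
  weight 5: 4 codewords.
  weight 6: 1 codewords.
  weight 7: 4 codewords.
Minimum distance d = smallest w > 0 with A_w > 0 = 2.
Sanity: Σ A_w = 16 = 2^4 = 16 ✓.


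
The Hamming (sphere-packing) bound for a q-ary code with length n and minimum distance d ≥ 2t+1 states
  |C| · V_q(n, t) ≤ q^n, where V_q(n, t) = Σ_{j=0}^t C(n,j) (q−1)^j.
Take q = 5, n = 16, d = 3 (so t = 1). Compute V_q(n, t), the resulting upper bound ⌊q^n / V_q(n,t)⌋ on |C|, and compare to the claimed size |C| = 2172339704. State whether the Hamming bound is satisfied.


V_q(n, t) = 65, q^n = 152587890625, Hamming bound = 2347506009, |C| = 2172339704 ≤ bound (satisfied).

Step 1: Compute V_q(n, t) = Σ_{j=0}^1 C(n, j) (q−1)^j.
  j = 0: C(16,0)·(4)^0 = 1·1 = 1.
  j = 1: C(16,1)·(4)^1 = 16·4 = 64.
  V_q(n, t) = 1 + 64 = 65.
Step 2: q^n = 5^16 = 152587890625.
Step 3: Hamming bound ⌊q^n / V_q(n,t)⌋ = ⌊152587890625/65⌋ = 2347506009.
Step 4: Compare |C| = 2172339704 to 2347506009: satisfied.
The claimed |C| lies below the Hamming bound.


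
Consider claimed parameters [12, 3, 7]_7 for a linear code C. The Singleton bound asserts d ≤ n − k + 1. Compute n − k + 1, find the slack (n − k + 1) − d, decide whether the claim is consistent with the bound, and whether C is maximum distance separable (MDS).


Singleton RHS = n − k + 1 = 10, slack = 3, bound satisfied, not MDS.

Singleton bound: d ≤ n − k + 1.
Here n = 12, k = 3, so n − k + 1 = 10.
Given d = 7, check d ≤ 10: YES.
Slack = (n − k + 1) − d = 3.
The code is NOT MDS (slack = 3 > 0).
Description: the claimed parameters are [12, 3, 7]_7; such a code would be non-MDS.


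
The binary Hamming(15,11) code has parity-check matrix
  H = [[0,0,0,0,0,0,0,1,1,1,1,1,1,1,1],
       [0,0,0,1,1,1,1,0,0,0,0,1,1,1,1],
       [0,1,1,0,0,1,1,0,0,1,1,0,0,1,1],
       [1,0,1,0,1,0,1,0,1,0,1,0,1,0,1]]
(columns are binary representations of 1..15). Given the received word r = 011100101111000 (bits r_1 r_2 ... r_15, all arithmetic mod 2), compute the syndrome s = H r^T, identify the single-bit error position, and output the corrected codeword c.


s = (0, 1, 1, 0)^T, error position = 6, corrected codeword c = 011101101111000

Compute s = H r^T mod 2 one row at a time:
  s_1 = 0 + 1 + 1 + 1 + 1 + 0 + 0 + 0 = 4 ≡ 0 (mod 2).
  s_2 = 1 + 0 + 0 + 1 + 1 + 0 + 0 + 0 = 3 ≡ 1 (mod 2).
  s_3 = 1 + 1 + 0 + 1 + 1 + 1 + 0 + 0 = 5 ≡ 1 (mod 2).
  s_4 = 0 + 1 + 0 + 1 + 1 + 1 + 0 + 0 = 4 ≡ 0 (mod 2).
s = (0, 1, 1, 0)^T — this equals column 6 of H (binary 0110), so error is at position 6.
Correct: flip bit 6 of r = 011100101111000 to get c = 011101101111000.


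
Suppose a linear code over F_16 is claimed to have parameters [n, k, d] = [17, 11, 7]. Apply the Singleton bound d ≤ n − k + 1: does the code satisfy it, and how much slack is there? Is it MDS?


Singleton RHS = n − k + 1 = 7, slack = 0, bound satisfied, MDS.

Singleton bound: d ≤ n − k + 1.
Here n = 17, k = 11, so n − k + 1 = 7.
Given d = 7, check d ≤ 7: YES.
Slack = (n − k + 1) − d = 0.
The code is MDS (slack = 0).
Description: the claimed parameters are [17, 11, 7]_16; such a code would be MDS (meets Singleton bound).


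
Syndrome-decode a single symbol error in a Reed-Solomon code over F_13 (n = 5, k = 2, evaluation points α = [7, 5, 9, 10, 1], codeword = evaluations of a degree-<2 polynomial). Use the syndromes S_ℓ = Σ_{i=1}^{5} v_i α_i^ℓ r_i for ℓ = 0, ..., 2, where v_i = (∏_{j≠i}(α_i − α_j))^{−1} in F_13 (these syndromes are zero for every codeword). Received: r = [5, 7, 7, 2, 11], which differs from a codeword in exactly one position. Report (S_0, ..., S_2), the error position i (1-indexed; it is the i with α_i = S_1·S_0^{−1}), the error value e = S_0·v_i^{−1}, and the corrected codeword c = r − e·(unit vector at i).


S = (4, 10, 12), error at position 3, error magnitude e = 4, c = [5, 7, 3, 2, 11].

Step 1: column multipliers v_i = (∏_{j≠i}(α_i − α_j))^{−1} mod 13.
  i = 1 (α = 7): (7−5)(7−9)(7−10)(7−1) = 2·(−2)·(−3)·6 = 72 ≡ 7, so v_1 = 7^{−1} = 2 (mod 13).
  i = 2 (α = 5): (5−7)(5−9)(5−10)(5−1) = (−2)·(−4)·(−5)·4 = −160 ≡ 9, so v_2 = 9^{−1} = 3 (mod 13).
  i = 3 (α = 9): (9−7)(9−5)(9−10)(9−1) = 2·4·(−1)·8 = −64 ≡ 1, so v_3 = 1^{−1} = 1 (mod 13).
  i = 4 (α = 10): (10−7)(10−5)(10−9)(10−1) = 3·5·1·9 = 135 ≡ 5, so v_4 = 5^{−1} = 8 (mod 13).
  i = 5 (α = 1): (1−7)(1−5)(1−9)(1−10) = (−6)·(−4)·(−8)·(−9) = 1728 ≡ 12, so v_5 = 12^{−1} = 12 (mod 13).
  v = [2, 3, 1, 8, 12].
Step 2: syndromes of r = [5, 7, 7, 2, 11] (all sums mod 13).
  S_0 = Σ v_i r_i = 2·5 + 3·7 + 1·7 + 8·2 + 12·11 = 186 ≡ 4.
  S_1 = Σ v_i α_i r_i = 2·7·5 + 3·5·7 + 1·9·7 + 8·10·2 + 12·1·11 = 530 ≡ 10.
  α_i^2 mod 13 = [10, 12, 3, 9, 1].
  S_2 = Σ v_i α_i^2 r_i = 2·10·5 + 3·12·7 + 1·3·7 + 8·9·2 + 12·1·11 = 649 ≡ 12.
  S = (4, 10, 12) ≠ 0, so r is not a codeword (an error is present).
Step 3: locate the error. For a single error e at position i, S_ℓ = v_i·e·α_i^ℓ, so α_err = S_1/S_0.
  S_0^{−1} = 4^{−1} = 10 (mod 13), so α_err = 10·10 = 100 ≡ 9 = α_3. Error position i = 3.
  Consistency check: S_2/S_1 = 12·4 = 48 ≡ 9 = α_err ✓ (single-error assumption holds).
Step 4: error magnitude e = S_0/v_3 = S_0·∏_{j≠3}(α_3 − α_j) = 4·1 = 4 ≡ 4 (mod 13).
Step 5: correct position 3: c_3 = r_3 − e = 7 − 4 ≡ 3 (mod 13). Hence c = [5, 7, 3, 2, 11].
  Check: interpolating c through the α_i gives m(x) = 12 + 12·x (degree < 2) with m(α_i) = c_i for every i, so c is indeed a codeword.


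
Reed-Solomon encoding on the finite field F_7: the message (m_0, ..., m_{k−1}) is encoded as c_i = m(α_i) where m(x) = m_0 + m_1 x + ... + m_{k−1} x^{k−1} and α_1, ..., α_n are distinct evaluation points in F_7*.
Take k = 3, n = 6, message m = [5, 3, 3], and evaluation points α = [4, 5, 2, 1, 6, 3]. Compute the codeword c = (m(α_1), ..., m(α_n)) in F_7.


c = [2, 4, 2, 4, 5, 6]

Message polynomial: m(x) = 5 + 3·x + 3·x^2 (mod 7).
For each evaluation point α_i, compute m(α_i) mod 7:
  α_1 = 4: Horner steps 3 → 1 → 2, so m(4) = 2.
  α_2 = 5: Horner steps 3 → 4 → 4, so m(5) = 4.
  α_3 = 2: Horner steps 3 → 2 → 2, so m(2) = 2.
  α_4 = 1: Horner steps 3 → 6 → 4, so m(1) = 4.
  α_5 = 6: Horner steps 3 → 0 → 5, so m(6) = 5.
  α_6 = 3: Horner steps 3 → 5 → 6, so m(3) = 6.
Codeword c = [2, 4, 2, 4, 5, 6] ∈ F_7^6.


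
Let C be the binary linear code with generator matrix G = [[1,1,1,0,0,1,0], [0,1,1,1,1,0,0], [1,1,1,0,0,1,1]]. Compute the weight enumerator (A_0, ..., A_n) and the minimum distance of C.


Weight distribution: A_0 = 1, A_1 = 1, A_4 = 3, A_5 = 3. Minimum distance d = 1.

Enumerate all 2^3 = 8 messages m ∈ F_2^3.
For each, compute codeword c = mG in F_2^7, then tally its weight.
  m = 000 → c = 0000000, weight = 0.
  m = 100 → c = 1110010, weight = 4.
  m = 010 → c = 0111100, weight = 4.
  m = 110 → c = 1001110, weight = 4.
  m = 001 → c = 1110011, weight = 5.
  m = 101 → c = 0000001, weight = 1.
  m = 011 → c = 1001111, weight = 5.
  m = 111 → c = 0111101, weight = 5.
Tally weights:
  weight 0: 1 codewords.
  weight 1: 1 codewords.
  weight 4: 3 codewords.
  weight 5: 3 codewords.
Minimum distance d = smallest w > 0 with A_w > 0 = 1.
Sanity: Σ A_w = 8 = 2^3 = 8 ✓.


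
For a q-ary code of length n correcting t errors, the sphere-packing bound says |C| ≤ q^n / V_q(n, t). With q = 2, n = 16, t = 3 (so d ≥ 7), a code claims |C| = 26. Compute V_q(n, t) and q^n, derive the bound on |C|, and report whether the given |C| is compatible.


V_q(n, t) = 697, q^n = 65536, Hamming bound = 94, |C| = 26 ≤ bound (satisfied).

Step 1: Compute V_q(n, t) = Σ_{j=0}^3 C(n, j) (q−1)^j.
  j = 0: C(16,0)·(1)^0 = 1·1 = 1.
  j = 1: C(16,1)·(1)^1 = 16·1 = 16.
  j = 2: C(16,2)·(1)^2 = 120·1 = 120.
  j = 3: C(16,3)·(1)^3 = 560·1 = 560.
  V_q(n, t) = 1 + 16 + 120 + 560 = 697.
Step 2: q^n = 2^16 = 65536.
Step 3: Hamming bound ⌊q^n / V_q(n,t)⌋ = ⌊65536/697⌋ = 94.
Step 4: Compare |C| = 26 to 94: satisfied.
The claimed |C| lies below the Hamming bound.


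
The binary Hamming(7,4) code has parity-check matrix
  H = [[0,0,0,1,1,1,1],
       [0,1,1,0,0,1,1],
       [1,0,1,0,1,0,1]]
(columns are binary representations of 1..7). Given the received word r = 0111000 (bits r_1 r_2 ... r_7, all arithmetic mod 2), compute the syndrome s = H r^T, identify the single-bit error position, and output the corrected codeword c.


s = (1, 0, 1)^T, error position = 5, corrected codeword c = 0111100

Compute s = H r^T mod 2 one row at a time:
  s_1 = 1 + 0 + 0 + 0 = 1 ≡ 1 (mod 2).
  s_2 = 1 + 1 + 0 + 0 = 2 ≡ 0 (mod 2).
  s_3 = 0 + 1 + 0 + 0 = 1 ≡ 1 (mod 2).
s = (1, 0, 1)^T — this equals column 5 of H (binary 101), so error is at position 5.
Correct: flip bit 5 of r = 0111000 to get c = 0111100.


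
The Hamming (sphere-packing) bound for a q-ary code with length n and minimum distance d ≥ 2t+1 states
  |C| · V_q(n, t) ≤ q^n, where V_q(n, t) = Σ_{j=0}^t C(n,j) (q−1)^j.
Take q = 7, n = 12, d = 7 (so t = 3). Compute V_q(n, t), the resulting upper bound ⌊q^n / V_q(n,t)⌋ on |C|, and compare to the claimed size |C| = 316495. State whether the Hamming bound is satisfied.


V_q(n, t) = 49969, q^n = 13841287201, Hamming bound = 276997, |C| = 316495 > bound (violated).

Step 1: Compute V_q(n, t) = Σ_{j=0}^3 C(n, j) (q−1)^j.
  j = 0: C(12,0)·(6)^0 = 1·1 = 1.
  j = 1: C(12,1)·(6)^1 = 12·6 = 72.
  j = 2: C(12,2)·(6)^2 = 66·36 = 2376.
  j = 3: C(12,3)·(6)^3 = 220·216 = 47520.
  V_q(n, t) = 1 + 72 + 2376 + 47520 = 49969.
Step 2: q^n = 7^12 = 13841287201.
Step 3: Hamming bound ⌊q^n / V_q(n,t)⌋ = ⌊13841287201/49969⌋ = 276997.
Step 4: Compare |C| = 316495 to 276997: violated.
The claimed |C| lies above the Hamming bound, so no 7-ary code of length 12 with d ≥ 7 can have 316495 codewords.


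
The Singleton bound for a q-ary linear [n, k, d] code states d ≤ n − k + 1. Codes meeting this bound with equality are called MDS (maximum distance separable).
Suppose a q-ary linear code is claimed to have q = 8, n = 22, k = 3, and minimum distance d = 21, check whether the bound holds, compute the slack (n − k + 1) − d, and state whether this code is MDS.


Singleton RHS = n − k + 1 = 20, slack = -1, bound violated (no such code; not MDS).

Singleton bound: d ≤ n − k + 1.
Here n = 22, k = 3, so n − k + 1 = 20.
Given d = 21, check d ≤ 20: NO.
Slack = (n − k + 1) − d = -1.
The slack is negative: d = 21 exceeds n − k + 1 = 20 by 1, so the Singleton bound is violated and no linear [22, 3, 21]_8 code can exist. In particular it is not MDS (MDS requires d = n − k + 1 exactly).
Description: the claimed parameters are [22, 3, 21]_8; such a code would be impossible (violates the Singleton bound).


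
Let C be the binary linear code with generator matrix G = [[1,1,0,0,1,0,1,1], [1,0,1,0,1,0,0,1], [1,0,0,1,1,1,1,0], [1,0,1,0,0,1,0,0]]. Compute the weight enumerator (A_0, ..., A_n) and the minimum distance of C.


Weight distribution: A_0 = 1, A_3 = 4, A_4 = 5, A_5 = 4, A_6 = 2. Minimum distance d = 3.

Enumerate all 2^4 = 16 messages m ∈ F_2^4.
For each, compute codeword c = mG in F_2^8, then tally its weight.
  m = 0000 → c = 00000000, weight = 0.
  m = 1000 → c = 11001011, weight = 5.
  m = 0100 → c = 10101001, weight = 4.
  m = 1100 → c = 01100010, weight = 3.
  m = 0010 → c = 10011110, weight = 5.
  m = 1010 → c = 01010101, weight = 4.
  m = 0110 → c = 00110111, weight = 5.
  m = 1110 → c = 11111100, weight = 6.
  m = 0001 → c = 10100100, weight = 3.
  m = 1001 → c = 01101111, weight = 6.
  m = 0101 → c = 00001101, weight = 3.
  m = 1101 → c = 11000110, weight = 4.
  m = 0011 → c = 00111010, weight = 4.
  m = 1011 → c = 11110001, weight = 5.
  m = 0111 → c = 10010011, weight = 4.
  m = 1111 → c = 01011000, weight = 3.
Tally weights:
  weight 0: 1 codewords.
  weight 3: 4 codewords.
  weight 4: 5 codewords.
  weight 5: 4 codewords.
  weight 6: 2 codewords.
Minimum distance d = smallest w > 0 with A_w > 0 = 3.
Sanity: Σ A_w = 16 = 2^4 = 16 ✓.


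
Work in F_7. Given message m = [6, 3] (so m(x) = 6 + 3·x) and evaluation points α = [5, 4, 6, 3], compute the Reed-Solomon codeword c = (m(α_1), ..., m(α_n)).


c = [0, 4, 3, 1]

Message polynomial: m(x) = 6 + 3·x (mod 7).
For each evaluation point α_i, compute m(α_i) mod 7:
  α_1 = 5: Horner steps 3 → 0, so m(5) = 0.
  α_2 = 4: Horner steps 3 → 4, so m(4) = 4.
  α_3 = 6: Horner steps 3 → 3, so m(6) = 3.
  α_4 = 3: Horner steps 3 → 1, so m(3) = 1.
Codeword c = [0, 4, 3, 1] ∈ F_7^4.


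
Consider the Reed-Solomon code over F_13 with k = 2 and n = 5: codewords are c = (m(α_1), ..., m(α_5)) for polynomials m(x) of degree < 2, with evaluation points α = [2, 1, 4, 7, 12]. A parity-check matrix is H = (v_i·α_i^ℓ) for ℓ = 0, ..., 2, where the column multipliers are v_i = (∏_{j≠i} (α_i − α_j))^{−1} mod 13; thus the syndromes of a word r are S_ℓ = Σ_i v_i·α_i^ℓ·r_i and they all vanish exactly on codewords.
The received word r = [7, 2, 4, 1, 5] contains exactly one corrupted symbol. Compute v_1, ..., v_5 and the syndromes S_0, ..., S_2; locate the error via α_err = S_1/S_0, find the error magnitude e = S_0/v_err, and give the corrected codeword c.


S = (12, 6, 3), error at position 4, error magnitude e = 8, c = [7, 2, 4, 6, 5].

Step 1: column multipliers v_i = (∏_{j≠i}(α_i − α_j))^{−1} mod 13.
  i = 1 (α = 2): (2−1)(2−4)(2−7)(2−12) = 1·(−2)·(−5)·(−10) = −100 ≡ 4, so v_1 = 4^{−1} = 10 (mod 13).
  i = 2 (α = 1): (1−2)(1−4)(1−7)(1−12) = (−1)·(−3)·(−6)·(−11) = 198 ≡ 3, so v_2 = 3^{−1} = 9 (mod 13).
  i = 3 (α = 4): (4−2)(4−1)(4−7)(4−12) = 2·3·(−3)·(−8) = 144 ≡ 1, so v_3 = 1^{−1} = 1 (mod 13).
  i = 4 (α = 7): (7−2)(7−1)(7−4)(7−12) = 5·6·3·(−5) = −450 ≡ 5, so v_4 = 5^{−1} = 8 (mod 13).
  i = 5 (α = 12): (12−2)(12−1)(12−4)(12−7) = 10·11·8·5 = 4400 ≡ 6, so v_5 = 6^{−1} = 11 (mod 13).
  v = [10, 9, 1, 8, 11].
Step 2: syndromes of r = [7, 2, 4, 1, 5] (all sums mod 13).
  S_0 = Σ v_i r_i = 10·7 + 9·2 + 1·4 + 8·1 + 11·5 = 155 ≡ 12.
  S_1 = Σ v_i α_i r_i = 10·2·7 + 9·1·2 + 1·4·4 + 8·7·1 + 11·12·5 = 890 ≡ 6.
  α_i^2 mod 13 = [4, 1, 3, 10, 1].
  S_2 = Σ v_i α_i^2 r_i = 10·4·7 + 9·1·2 + 1·3·4 + 8·10·1 + 11·1·5 = 445 ≡ 3.
  S = (12, 6, 3) ≠ 0, so r is not a codeword (an error is present).
Step 3: locate the error. For a single error e at position i, S_ℓ = v_i·e·α_i^ℓ, so α_err = S_1/S_0.
  S_0^{−1} = 12^{−1} = 12 (mod 13), so α_err = 6·12 = 72 ≡ 7 = α_4. Error position i = 4.
  Consistency check: S_2/S_1 = 3·11 = 33 ≡ 7 = α_err ✓ (single-error assumption holds).
Step 4: error magnitude e = S_0/v_4 = S_0·∏_{j≠4}(α_4 − α_j) = 12·5 = 60 ≡ 8 (mod 13).
Step 5: correct position 4: c_4 = r_4 − e = 1 − 8 ≡ 6 (mod 13). Hence c = [7, 2, 4, 6, 5].
  Check: interpolating c through the α_i gives m(x) = 10 + 5·x (degree < 2) with m(α_i) = c_i for every i, so c is indeed a codeword.


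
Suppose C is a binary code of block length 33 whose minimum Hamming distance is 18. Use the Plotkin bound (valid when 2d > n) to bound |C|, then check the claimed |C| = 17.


Plotkin bound M ≤ 12; given |C| = 17 > bound (violated).

Check applicability: 2d = 36, n = 33.
2d − n = 3 > 0, so Plotkin applies.
Compute d/(2d−n) = 18/3 ≈ 6.0000.
⌊d/(2d−n)⌋ = 6.
Plotkin bound: M ≤ 2·6 = 12.
Given |C| = 17, check: VIOLATED.
This |C| is above the Plotkin bound, so no binary code with n = 33, d = 18 and 17 codewords exists.


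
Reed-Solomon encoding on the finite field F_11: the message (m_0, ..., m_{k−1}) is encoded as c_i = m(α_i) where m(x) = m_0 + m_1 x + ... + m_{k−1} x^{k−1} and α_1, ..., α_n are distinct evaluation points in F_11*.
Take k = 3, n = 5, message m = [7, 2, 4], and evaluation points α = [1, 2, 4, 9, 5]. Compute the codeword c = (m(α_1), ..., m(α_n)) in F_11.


c = [2, 5, 2, 8, 7]

Message polynomial: m(x) = 7 + 2·x + 4·x^2 (mod 11).
For each evaluation point α_i, compute m(α_i) mod 11:
  α_1 = 1: Horner steps 4 → 6 → 2, so m(1) = 2.
  α_2 = 2: Horner steps 4 → 10 → 5, so m(2) = 5.
  α_3 = 4: Horner steps 4 → 7 → 2, so m(4) = 2.
  α_4 = 9: Horner steps 4 → 5 → 8, so m(9) = 8.
  α_5 = 5: Horner steps 4 → 0 → 7, so m(5) = 7.
Codeword c = [2, 5, 2, 8, 7] ∈ F_11^5.


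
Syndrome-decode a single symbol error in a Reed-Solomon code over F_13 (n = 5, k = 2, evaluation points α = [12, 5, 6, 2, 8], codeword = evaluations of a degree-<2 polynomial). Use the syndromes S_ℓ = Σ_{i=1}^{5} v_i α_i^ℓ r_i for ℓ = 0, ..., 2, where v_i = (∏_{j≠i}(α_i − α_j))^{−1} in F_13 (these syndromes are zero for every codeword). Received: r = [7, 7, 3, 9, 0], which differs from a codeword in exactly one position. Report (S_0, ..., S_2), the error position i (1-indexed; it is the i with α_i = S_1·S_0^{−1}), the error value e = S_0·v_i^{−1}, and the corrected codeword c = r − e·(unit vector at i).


S = (11, 3, 2), error at position 2, error magnitude e = 9, c = [7, 11, 3, 9, 0].

Step 1: column multipliers v_i = (∏_{j≠i}(α_i − α_j))^{−1} mod 13.
  i = 1 (α = 12): (12−5)(12−6)(12−2)(12−8) = 7·6·10·4 = 1680 ≡ 3, so v_1 = 3^{−1} = 9 (mod 13).
  i = 2 (α = 5): (5−12)(5−6)(5−2)(5−8) = (−7)·(−1)·3·(−3) = −63 ≡ 2, so v_2 = 2^{−1} = 7 (mod 13).
  i = 3 (α = 6): (6−12)(6−5)(6−2)(6−8) = (−6)·1·4·(−2) = 48 ≡ 9, so v_3 = 9^{−1} = 3 (mod 13).
  i = 4 (α = 2): (2−12)(2−5)(2−6)(2−8) = (−10)·(−3)·(−4)·(−6) = 720 ≡ 5, so v_4 = 5^{−1} = 8 (mod 13).
  i = 5 (α = 8): (8−12)(8−5)(8−6)(8−2) = (−4)·3·2·6 = −144 ≡ 12, so v_5 = 12^{−1} = 12 (mod 13).
  v = [9, 7, 3, 8, 12].
Step 2: syndromes of r = [7, 7, 3, 9, 0] (all sums mod 13).
  S_0 = Σ v_i r_i = 9·7 + 7·7 + 3·3 + 8·9 + 12·0 = 193 ≡ 11.
  S_1 = Σ v_i α_i r_i = 9·12·7 + 7·5·7 + 3·6·3 + 8·2·9 + 12·8·0 = 1199 ≡ 3.
  α_i^2 mod 13 = [1, 12, 10, 4, 12].
  S_2 = Σ v_i α_i^2 r_i = 9·1·7 + 7·12·7 + 3·10·3 + 8·4·9 + 12·12·0 = 1029 ≡ 2.
  S = (11, 3, 2) ≠ 0, so r is not a codeword (an error is present).
Step 3: locate the error. For a single error e at position i, S_ℓ = v_i·e·α_i^ℓ, so α_err = S_1/S_0.
  S_0^{−1} = 11^{−1} = 6 (mod 13), so α_err = 3·6 = 18 ≡ 5 = α_2. Error position i = 2.
  Consistency check: S_2/S_1 = 2·9 = 18 ≡ 5 = α_err ✓ (single-error assumption holds).
Step 4: error magnitude e = S_0/v_2 = S_0·∏_{j≠2}(α_2 − α_j) = 11·2 = 22 ≡ 9 (mod 13).
Step 5: correct position 2: c_2 = r_2 − e = 7 − 9 ≡ 11 (mod 13). Hence c = [7, 11, 3, 9, 0].
  Check: interpolating c through the α_i gives m(x) = 12 + 5·x (degree < 2) with m(α_i) = c_i for every i, so c is indeed a codeword.


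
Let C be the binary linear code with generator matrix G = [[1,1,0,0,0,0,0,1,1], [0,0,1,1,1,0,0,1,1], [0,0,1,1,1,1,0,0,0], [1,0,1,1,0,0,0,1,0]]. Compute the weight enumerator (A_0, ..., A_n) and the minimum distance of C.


Weight distribution: A_0 = 1, A_3 = 4, A_4 = 6, A_5 = 4, A_8 = 1. Minimum distance d = 3.

Enumerate all 2^4 = 16 messages m ∈ F_2^4.
For each, compute codeword c = mG in F_2^9, then tally its weight.
  m = 0000 → c = 000000000, weight = 0.
  m = 1000 → c = 110000011, weight = 4.
  m = 0100 → c = 001110011, weight = 5.
  m = 1100 → c = 111110000, weight = 5.
  m = 0010 → c = 001111000, weight = 4.
  m = 1010 → c = 111111011, weight = 8.
  m = 0110 → c = 000001011, weight = 3.
  m = 1110 → c = 110001000, weight = 3.
  m = 0001 → c = 101100010, weight = 4.
  m = 1001 → c = 011100001, weight = 4.
  m = 0101 → c = 100010001, weight = 3.
  m = 1101 → c = 010010010, weight = 3.
  m = 0011 → c = 100011010, weight = 4.
  m = 1011 → c = 010011001, weight = 4.
  m = 0111 → c = 101101001, weight = 5.
  m = 1111 → c = 011101010, weight = 5.
Tally weights:
  weight 0: 1 codewords.
  weight 3: 4 codewords.
  weight 4: 6 codewords.
  weight 5: 4 codewords.
  weight 8: 1 codewords.
Minimum distance d = smallest w > 0 with A_w > 0 = 3.
Sanity: Σ A_w = 16 = 2^4 = 16 ✓.


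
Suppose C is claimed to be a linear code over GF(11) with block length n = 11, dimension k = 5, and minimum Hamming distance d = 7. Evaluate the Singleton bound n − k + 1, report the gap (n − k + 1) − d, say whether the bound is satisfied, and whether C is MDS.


Singleton RHS = n − k + 1 = 7, slack = 0, bound satisfied, MDS.

Singleton bound: d ≤ n − k + 1.
Here n = 11, k = 5, so n − k + 1 = 7.
Given d = 7, check d ≤ 7: YES.
Slack = (n − k + 1) − d = 0.
The code is MDS (slack = 0).
Description: the claimed parameters are [11, 5, 7]_11; such a code would be MDS (meets Singleton bound).


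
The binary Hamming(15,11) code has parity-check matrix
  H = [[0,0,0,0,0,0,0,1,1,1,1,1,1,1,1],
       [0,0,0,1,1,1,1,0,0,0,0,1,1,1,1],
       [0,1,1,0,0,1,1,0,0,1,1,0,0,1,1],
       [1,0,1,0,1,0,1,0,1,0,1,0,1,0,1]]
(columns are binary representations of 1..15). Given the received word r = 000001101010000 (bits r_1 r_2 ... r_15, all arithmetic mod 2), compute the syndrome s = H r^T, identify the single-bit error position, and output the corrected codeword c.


s = (0, 0, 1, 1)^T, error position = 3, corrected codeword c = 001001101010000

Compute s = H r^T mod 2 one row at a time:
  s_1 = 0 + 1 + 0 + 1 + 0 + 0 + 0 + 0 = 2 ≡ 0 (mod 2).
  s_2 = 0 + 0 + 1 + 1 + 0 + 0 + 0 + 0 = 2 ≡ 0 (mod 2).
  s_3 = 0 + 0 + 1 + 1 + 0 + 1 + 0 + 0 = 3 ≡ 1 (mod 2).
  s_4 = 0 + 0 + 0 + 1 + 1 + 1 + 0 + 0 = 3 ≡ 1 (mod 2).
s = (0, 0, 1, 1)^T — this equals column 3 of H (binary 0011), so error is at position 3.
Correct: flip bit 3 of r = 000001101010000 to get c = 001001101010000.


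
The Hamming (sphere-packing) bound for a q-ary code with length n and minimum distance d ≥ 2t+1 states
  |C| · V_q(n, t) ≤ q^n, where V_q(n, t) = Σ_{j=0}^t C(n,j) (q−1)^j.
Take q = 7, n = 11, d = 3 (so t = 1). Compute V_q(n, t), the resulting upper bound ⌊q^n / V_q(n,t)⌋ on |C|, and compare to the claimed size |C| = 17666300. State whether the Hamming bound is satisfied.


V_q(n, t) = 67, q^n = 1977326743, Hamming bound = 29512339, |C| = 17666300 ≤ bound (satisfied).

Step 1: Compute V_q(n, t) = Σ_{j=0}^1 C(n, j) (q−1)^j.
  j = 0: C(11,0)·(6)^0 = 1·1 = 1.
  j = 1: C(11,1)·(6)^1 = 11·6 = 66.
  V_q(n, t) = 1 + 66 = 67.
Step 2: q^n = 7^11 = 1977326743.
Step 3: Hamming bound ⌊q^n / V_q(n,t)⌋ = ⌊1977326743/67⌋ = 29512339.
Step 4: Compare |C| = 17666300 to 29512339: satisfied.
The claimed |C| lies below the Hamming bound.


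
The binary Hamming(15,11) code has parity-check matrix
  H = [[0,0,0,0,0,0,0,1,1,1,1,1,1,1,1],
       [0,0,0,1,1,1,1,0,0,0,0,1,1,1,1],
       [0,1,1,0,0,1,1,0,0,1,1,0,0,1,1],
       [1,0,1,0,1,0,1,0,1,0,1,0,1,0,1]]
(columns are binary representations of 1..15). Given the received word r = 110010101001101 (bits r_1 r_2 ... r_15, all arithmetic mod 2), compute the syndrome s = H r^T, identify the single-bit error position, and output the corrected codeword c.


s = (0, 1, 1, 0)^T, error position = 6, corrected codeword c = 110011101001101

Compute s = H r^T mod 2 one row at a time:
  s_1 = 0 + 1 + 0 + 0 + 1 + 1 + 0 + 1 = 4 ≡ 0 (mod 2).
  s_2 = 0 + 1 + 0 + 1 + 1 + 1 + 0 + 1 = 5 ≡ 1 (mod 2).
  s_3 = 1 + 0 + 0 + 1 + 0 + 0 + 0 + 1 = 3 ≡ 1 (mod 2).
  s_4 = 1 + 0 + 1 + 1 + 1 + 0 + 1 + 1 = 6 ≡ 0 (mod 2).
s = (0, 1, 1, 0)^T — this equals column 6 of H (binary 0110), so error is at position 6.
Correct: flip bit 6 of r = 110010101001101 to get c = 110011101001101.


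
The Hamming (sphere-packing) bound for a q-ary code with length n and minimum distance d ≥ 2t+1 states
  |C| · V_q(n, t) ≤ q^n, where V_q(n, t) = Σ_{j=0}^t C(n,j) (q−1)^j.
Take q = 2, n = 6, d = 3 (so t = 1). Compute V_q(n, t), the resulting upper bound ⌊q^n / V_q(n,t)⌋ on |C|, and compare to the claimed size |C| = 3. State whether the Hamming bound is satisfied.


V_q(n, t) = 7, q^n = 64, Hamming bound = 9, |C| = 3 ≤ bound (satisfied).

Step 1: Compute V_q(n, t) = Σ_{j=0}^1 C(n, j) (q−1)^j.
  j = 0: C(6,0)·(1)^0 = 1·1 = 1.
  j = 1: C(6,1)·(1)^1 = 6·1 = 6.
  V_q(n, t) = 1 + 6 = 7.
Step 2: q^n = 2^6 = 64.
Step 3: Hamming bound ⌊q^n / V_q(n,t)⌋ = ⌊64/7⌋ = 9.
Step 4: Compare |C| = 3 to 9: satisfied.
The claimed |C| lies below the Hamming bound.


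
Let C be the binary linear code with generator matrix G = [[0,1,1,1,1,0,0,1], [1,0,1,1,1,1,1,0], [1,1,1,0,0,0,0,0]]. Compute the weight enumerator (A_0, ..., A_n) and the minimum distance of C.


Weight distribution: A_0 = 1, A_3 = 1, A_4 = 2, A_5 = 3, A_6 = 1. Minimum distance d = 3.

Enumerate all 2^3 = 8 messages m ∈ F_2^3.
For each, compute codeword c = mG in F_2^8, then tally its weight.
  m = 000 → c = 00000000, weight = 0.
  m = 100 → c = 01111001, weight = 5.
  m = 010 → c = 10111110, weight = 6.
  m = 110 → c = 11000111, weight = 5.
  m = 001 → c = 11100000, weight = 3.
  m = 101 → c = 10011001, weight = 4.
  m = 011 → c = 01011110, weight = 5.
  m = 111 → c = 00100111, weight = 4.
Tally weights:
  weight 0: 1 codewords.
  weight 3: 1 codewords.
  weight 4: 2 codewords.
  weight 5: 3 codewords.
  weight 6: 1 codewords.
Minimum distance d = smallest w > 0 with A_w > 0 = 3.
Sanity: Σ A_w = 8 = 2^3 = 8 ✓.


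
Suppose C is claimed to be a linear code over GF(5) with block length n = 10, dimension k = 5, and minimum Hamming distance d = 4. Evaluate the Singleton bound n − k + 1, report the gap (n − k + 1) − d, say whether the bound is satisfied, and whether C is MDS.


Singleton RHS = n − k + 1 = 6, slack = 2, bound satisfied, not MDS.

Singleton bound: d ≤ n − k + 1.
Here n = 10, k = 5, so n − k + 1 = 6.
Given d = 4, check d ≤ 6: YES.
Slack = (n − k + 1) − d = 2.
The code is NOT MDS (slack = 2 > 0).
Description: the claimed parameters are [10, 5, 4]_5; such a code would be non-MDS.


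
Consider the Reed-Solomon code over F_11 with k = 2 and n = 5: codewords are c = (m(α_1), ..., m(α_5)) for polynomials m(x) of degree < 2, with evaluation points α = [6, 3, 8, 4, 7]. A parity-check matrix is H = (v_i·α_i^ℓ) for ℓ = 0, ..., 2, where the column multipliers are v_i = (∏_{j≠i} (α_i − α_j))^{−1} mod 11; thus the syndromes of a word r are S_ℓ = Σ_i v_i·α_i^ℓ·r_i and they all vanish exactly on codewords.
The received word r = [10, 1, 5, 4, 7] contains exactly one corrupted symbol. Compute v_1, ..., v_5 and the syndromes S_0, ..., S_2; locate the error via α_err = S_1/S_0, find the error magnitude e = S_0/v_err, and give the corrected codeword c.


S = (6, 9, 8), error at position 5, error magnitude e = 5, c = [10, 1, 5, 4, 2].

Step 1: column multipliers v_i = (∏_{j≠i}(α_i − α_j))^{−1} mod 11.
  i = 1 (α = 6): (6−3)(6−8)(6−4)(6−7) = 3·(−2)·2·(−1) = 12 ≡ 1, so v_1 = 1^{−1} = 1 (mod 11).
  i = 2 (α = 3): (3−6)(3−8)(3−4)(3−7) = (−3)·(−5)·(−1)·(−4) = 60 ≡ 5, so v_2 = 5^{−1} = 9 (mod 11).
  i = 3 (α = 8): (8−6)(8−3)(8−4)(8−7) = 2·5·4·1 = 40 ≡ 7, so v_3 = 7^{−1} = 8 (mod 11).
  i = 4 (α = 4): (4−6)(4−3)(4−8)(4−7) = (−2)·1·(−4)·(−3) = −24 ≡ 9, so v_4 = 9^{−1} = 5 (mod 11).
  i = 5 (α = 7): (7−6)(7−3)(7−8)(7−4) = 1·4·(−1)·3 = −12 ≡ 10, so v_5 = 10^{−1} = 10 (mod 11).
  v = [1, 9, 8, 5, 10].
Step 2: syndromes of r = [10, 1, 5, 4, 7] (all sums mod 11).
  S_0 = Σ v_i r_i = 1·10 + 9·1 + 8·5 + 5·4 + 10·7 = 149 ≡ 6.
  S_1 = Σ v_i α_i r_i = 1·6·10 + 9·3·1 + 8·8·5 + 5·4·4 + 10·7·7 = 977 ≡ 9.
  α_i^2 mod 11 = [3, 9, 9, 5, 5].
  S_2 = Σ v_i α_i^2 r_i = 1·3·10 + 9·9·1 + 8·9·5 + 5·5·4 + 10·5·7 = 921 ≡ 8.
  S = (6, 9, 8) ≠ 0, so r is not a codeword (an error is present).
Step 3: locate the error. For a single error e at position i, S_ℓ = v_i·e·α_i^ℓ, so α_err = S_1/S_0.
  S_0^{−1} = 6^{−1} = 2 (mod 11), so α_err = 9·2 = 18 ≡ 7 = α_5. Error position i = 5.
  Consistency check: S_2/S_1 = 8·5 = 40 ≡ 7 = α_err ✓ (single-error assumption holds).
Step 4: error magnitude e = S_0/v_5 = S_0·∏_{j≠5}(α_5 − α_j) = 6·10 = 60 ≡ 5 (mod 11).
Step 5: correct position 5: c_5 = r_5 − e = 7 − 5 ≡ 2 (mod 11). Hence c = [10, 1, 5, 4, 2].
  Check: interpolating c through the α_i gives m(x) = 3 + 3·x (degree < 2) with m(α_i) = c_i for every i, so c is indeed a codeword.
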